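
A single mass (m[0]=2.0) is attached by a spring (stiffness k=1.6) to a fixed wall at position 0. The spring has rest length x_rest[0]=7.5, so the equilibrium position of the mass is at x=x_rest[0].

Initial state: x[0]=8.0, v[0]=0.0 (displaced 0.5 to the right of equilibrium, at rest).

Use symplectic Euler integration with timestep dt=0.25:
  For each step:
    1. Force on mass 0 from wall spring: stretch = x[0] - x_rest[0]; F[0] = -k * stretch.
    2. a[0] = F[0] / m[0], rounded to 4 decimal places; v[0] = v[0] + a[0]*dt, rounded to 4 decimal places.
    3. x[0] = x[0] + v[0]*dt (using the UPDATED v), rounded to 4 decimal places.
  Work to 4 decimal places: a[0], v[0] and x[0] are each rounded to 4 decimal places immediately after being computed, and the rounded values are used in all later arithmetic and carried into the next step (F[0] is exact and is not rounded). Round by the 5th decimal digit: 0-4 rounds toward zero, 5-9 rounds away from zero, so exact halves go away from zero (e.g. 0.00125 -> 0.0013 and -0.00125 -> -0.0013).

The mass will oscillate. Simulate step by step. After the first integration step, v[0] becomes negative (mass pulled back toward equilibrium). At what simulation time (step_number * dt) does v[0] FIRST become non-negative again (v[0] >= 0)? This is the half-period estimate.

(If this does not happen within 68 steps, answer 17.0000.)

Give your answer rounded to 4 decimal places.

Step 0: x=[8.0000] v=[0.0000]
Step 1: x=[7.9750] v=[-0.1000]
Step 2: x=[7.9263] v=[-0.1950]
Step 3: x=[7.8562] v=[-0.2803]
Step 4: x=[7.7683] v=[-0.3516]
Step 5: x=[7.6670] v=[-0.4053]
Step 6: x=[7.5573] v=[-0.4387]
Step 7: x=[7.4448] v=[-0.4502]
Step 8: x=[7.3350] v=[-0.4392]
Step 9: x=[7.2335] v=[-0.4062]
Step 10: x=[7.1453] v=[-0.3529]
Step 11: x=[7.0748] v=[-0.2820]
Step 12: x=[7.0256] v=[-0.1970]
Step 13: x=[7.0001] v=[-0.1021]
Step 14: x=[6.9996] v=[-0.0021]
Step 15: x=[7.0241] v=[0.0980]
First v>=0 after going negative at step 15, time=3.7500

Answer: 3.7500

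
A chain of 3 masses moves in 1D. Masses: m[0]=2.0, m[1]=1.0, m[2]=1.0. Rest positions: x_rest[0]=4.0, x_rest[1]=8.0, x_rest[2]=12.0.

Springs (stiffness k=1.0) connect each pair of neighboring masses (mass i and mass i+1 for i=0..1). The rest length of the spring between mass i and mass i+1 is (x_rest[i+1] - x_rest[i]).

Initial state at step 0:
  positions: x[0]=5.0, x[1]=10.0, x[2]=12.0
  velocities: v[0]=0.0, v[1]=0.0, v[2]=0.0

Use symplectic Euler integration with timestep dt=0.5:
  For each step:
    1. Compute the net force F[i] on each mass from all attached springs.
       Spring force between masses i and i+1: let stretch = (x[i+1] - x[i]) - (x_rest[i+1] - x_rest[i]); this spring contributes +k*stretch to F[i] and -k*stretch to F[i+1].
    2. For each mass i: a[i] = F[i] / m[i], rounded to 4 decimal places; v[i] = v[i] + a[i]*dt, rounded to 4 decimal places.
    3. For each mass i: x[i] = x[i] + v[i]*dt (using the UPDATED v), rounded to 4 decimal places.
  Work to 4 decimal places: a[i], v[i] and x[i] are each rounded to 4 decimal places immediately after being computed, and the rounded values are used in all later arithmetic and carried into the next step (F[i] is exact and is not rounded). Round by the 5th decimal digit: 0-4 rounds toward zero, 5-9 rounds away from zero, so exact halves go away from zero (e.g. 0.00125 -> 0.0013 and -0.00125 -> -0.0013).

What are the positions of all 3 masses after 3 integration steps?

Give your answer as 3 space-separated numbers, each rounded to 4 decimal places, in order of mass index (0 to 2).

Answer: 5.2833 7.7852 13.6485

Derivation:
Step 0: x=[5.0000 10.0000 12.0000] v=[0.0000 0.0000 0.0000]
Step 1: x=[5.1250 9.2500 12.5000] v=[0.2500 -1.5000 1.0000]
Step 2: x=[5.2657 8.2813 13.1875] v=[0.2813 -1.9375 1.3750]
Step 3: x=[5.2833 7.7852 13.6485] v=[0.0352 -0.9922 0.9219]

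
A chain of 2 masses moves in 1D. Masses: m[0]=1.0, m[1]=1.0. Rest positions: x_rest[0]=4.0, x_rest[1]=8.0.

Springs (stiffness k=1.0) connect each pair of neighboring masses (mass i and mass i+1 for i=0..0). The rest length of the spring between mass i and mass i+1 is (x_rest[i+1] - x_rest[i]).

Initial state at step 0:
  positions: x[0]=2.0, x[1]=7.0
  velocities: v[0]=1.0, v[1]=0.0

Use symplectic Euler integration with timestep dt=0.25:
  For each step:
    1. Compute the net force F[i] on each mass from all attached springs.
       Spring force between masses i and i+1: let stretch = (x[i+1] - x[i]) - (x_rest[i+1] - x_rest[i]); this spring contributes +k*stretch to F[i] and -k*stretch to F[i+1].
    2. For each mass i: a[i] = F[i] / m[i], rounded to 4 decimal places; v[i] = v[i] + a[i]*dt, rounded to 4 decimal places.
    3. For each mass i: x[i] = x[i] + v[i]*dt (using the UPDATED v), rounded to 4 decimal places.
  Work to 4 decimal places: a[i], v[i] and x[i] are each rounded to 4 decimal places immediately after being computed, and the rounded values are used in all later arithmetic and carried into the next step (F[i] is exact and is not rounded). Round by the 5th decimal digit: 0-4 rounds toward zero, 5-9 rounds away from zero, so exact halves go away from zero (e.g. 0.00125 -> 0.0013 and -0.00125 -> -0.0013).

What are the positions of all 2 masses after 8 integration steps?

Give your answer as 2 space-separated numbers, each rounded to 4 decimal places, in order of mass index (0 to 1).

Answer: 4.1099 6.8901

Derivation:
Step 0: x=[2.0000 7.0000] v=[1.0000 0.0000]
Step 1: x=[2.3125 6.9375] v=[1.2500 -0.2500]
Step 2: x=[2.6641 6.8359] v=[1.4063 -0.4063]
Step 3: x=[3.0264 6.7236] v=[1.4493 -0.4493]
Step 4: x=[3.3698 6.6302] v=[1.3736 -0.3736]
Step 5: x=[3.6670 6.5830] v=[1.1887 -0.1887]
Step 6: x=[3.8964 6.6036] v=[0.9177 0.0823]
Step 7: x=[4.0450 6.7050] v=[0.5945 0.4055]
Step 8: x=[4.1099 6.8901] v=[0.2595 0.7405]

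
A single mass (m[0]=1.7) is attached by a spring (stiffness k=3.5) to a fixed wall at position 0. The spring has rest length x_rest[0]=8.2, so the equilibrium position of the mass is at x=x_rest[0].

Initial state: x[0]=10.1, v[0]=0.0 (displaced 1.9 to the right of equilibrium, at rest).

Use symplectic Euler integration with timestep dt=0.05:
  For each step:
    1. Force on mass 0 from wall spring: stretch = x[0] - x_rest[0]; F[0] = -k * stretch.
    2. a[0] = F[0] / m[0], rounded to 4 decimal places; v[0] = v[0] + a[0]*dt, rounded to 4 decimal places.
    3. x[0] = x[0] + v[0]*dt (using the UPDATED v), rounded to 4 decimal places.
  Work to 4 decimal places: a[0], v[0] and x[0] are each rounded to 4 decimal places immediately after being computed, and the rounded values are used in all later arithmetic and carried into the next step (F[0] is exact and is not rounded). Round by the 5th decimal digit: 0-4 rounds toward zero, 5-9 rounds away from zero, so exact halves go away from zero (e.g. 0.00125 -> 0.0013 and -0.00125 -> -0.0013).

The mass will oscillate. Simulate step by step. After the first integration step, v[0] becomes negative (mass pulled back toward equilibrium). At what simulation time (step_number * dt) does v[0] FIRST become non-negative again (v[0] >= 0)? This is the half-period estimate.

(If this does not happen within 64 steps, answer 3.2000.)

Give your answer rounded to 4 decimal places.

Step 0: x=[10.1000] v=[0.0000]
Step 1: x=[10.0902] v=[-0.1956]
Step 2: x=[10.0707] v=[-0.3902]
Step 3: x=[10.0416] v=[-0.5828]
Step 4: x=[10.0030] v=[-0.7724]
Step 5: x=[9.9551] v=[-0.9580]
Step 6: x=[9.8982] v=[-1.1387]
Step 7: x=[9.8325] v=[-1.3135]
Step 8: x=[9.7584] v=[-1.4816]
Step 9: x=[9.6763] v=[-1.6420]
Step 10: x=[9.5866] v=[-1.7940]
Step 11: x=[9.4898] v=[-1.9367]
Step 12: x=[9.3863] v=[-2.0695]
Step 13: x=[9.2767] v=[-2.1916]
Step 14: x=[9.1616] v=[-2.3024]
Step 15: x=[9.0415] v=[-2.4014]
Step 16: x=[8.9171] v=[-2.4880]
Step 17: x=[8.7890] v=[-2.5618]
Step 18: x=[8.6579] v=[-2.6224]
Step 19: x=[8.5244] v=[-2.6695]
Step 20: x=[8.3893] v=[-2.7029]
Step 21: x=[8.2532] v=[-2.7224]
Step 22: x=[8.1168] v=[-2.7279]
Step 23: x=[7.9808] v=[-2.7193]
Step 24: x=[7.8460] v=[-2.6967]
Step 25: x=[7.7130] v=[-2.6603]
Step 26: x=[7.5825] v=[-2.6102]
Step 27: x=[7.4552] v=[-2.5466]
Step 28: x=[7.3317] v=[-2.4699]
Step 29: x=[7.2127] v=[-2.3805]
Step 30: x=[7.0988] v=[-2.2789]
Step 31: x=[6.9905] v=[-2.1655]
Step 32: x=[6.8885] v=[-2.0410]
Step 33: x=[6.7932] v=[-1.9060]
Step 34: x=[6.7051] v=[-1.7612]
Step 35: x=[6.6247] v=[-1.6073]
Step 36: x=[6.5524] v=[-1.4451]
Step 37: x=[6.4886] v=[-1.2755]
Step 38: x=[6.4336] v=[-1.0993]
Step 39: x=[6.3877] v=[-0.9175]
Step 40: x=[6.3512] v=[-0.7309]
Step 41: x=[6.3242] v=[-0.5406]
Step 42: x=[6.3068] v=[-0.3475]
Step 43: x=[6.2992] v=[-0.1526]
Step 44: x=[6.3014] v=[0.0431]
First v>=0 after going negative at step 44, time=2.2000

Answer: 2.2000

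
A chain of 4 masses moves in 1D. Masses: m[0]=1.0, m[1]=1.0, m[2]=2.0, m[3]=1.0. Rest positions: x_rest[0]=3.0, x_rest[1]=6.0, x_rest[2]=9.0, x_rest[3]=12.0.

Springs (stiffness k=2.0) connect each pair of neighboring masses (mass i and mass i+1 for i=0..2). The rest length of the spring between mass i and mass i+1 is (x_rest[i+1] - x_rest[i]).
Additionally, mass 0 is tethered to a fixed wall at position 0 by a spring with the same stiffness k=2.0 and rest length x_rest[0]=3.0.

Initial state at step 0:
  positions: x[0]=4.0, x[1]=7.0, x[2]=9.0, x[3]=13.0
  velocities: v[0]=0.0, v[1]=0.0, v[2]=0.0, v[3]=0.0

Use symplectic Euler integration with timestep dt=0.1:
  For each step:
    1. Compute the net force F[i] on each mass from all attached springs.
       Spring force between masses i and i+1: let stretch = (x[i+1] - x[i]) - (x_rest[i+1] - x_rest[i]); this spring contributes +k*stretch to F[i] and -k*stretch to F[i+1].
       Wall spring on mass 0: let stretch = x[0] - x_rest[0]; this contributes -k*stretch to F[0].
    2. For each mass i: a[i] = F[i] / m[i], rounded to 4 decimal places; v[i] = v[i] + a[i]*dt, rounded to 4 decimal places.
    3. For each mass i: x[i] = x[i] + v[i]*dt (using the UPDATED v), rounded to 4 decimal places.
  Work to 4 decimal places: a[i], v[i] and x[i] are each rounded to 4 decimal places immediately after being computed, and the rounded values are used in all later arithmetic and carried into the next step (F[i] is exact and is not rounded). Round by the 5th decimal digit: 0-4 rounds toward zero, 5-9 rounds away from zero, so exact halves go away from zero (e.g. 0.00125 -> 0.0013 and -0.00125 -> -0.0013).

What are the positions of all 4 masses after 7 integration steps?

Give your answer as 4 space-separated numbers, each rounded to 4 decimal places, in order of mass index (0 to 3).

Step 0: x=[4.0000 7.0000 9.0000 13.0000] v=[0.0000 0.0000 0.0000 0.0000]
Step 1: x=[3.9800 6.9800 9.0200 12.9800] v=[-0.2000 -0.2000 0.2000 -0.2000]
Step 2: x=[3.9404 6.9408 9.0592 12.9408] v=[-0.3960 -0.3920 0.3920 -0.3920]
Step 3: x=[3.8820 6.8840 9.1160 12.8840] v=[-0.5840 -0.5684 0.5683 -0.5683]
Step 4: x=[3.8060 6.8118 9.1882 12.8118] v=[-0.7600 -0.7224 0.7219 -0.7219]
Step 5: x=[3.7140 6.7270 9.2729 12.7271] v=[-0.9200 -0.8483 0.8466 -0.8466]
Step 6: x=[3.6080 6.6328 9.3666 12.6334] v=[-1.0602 -0.9417 0.9374 -0.9374]
Step 7: x=[3.4903 6.5328 9.4657 12.5343] v=[-1.1768 -0.9999 0.9907 -0.9908]

Answer: 3.4903 6.5328 9.4657 12.5343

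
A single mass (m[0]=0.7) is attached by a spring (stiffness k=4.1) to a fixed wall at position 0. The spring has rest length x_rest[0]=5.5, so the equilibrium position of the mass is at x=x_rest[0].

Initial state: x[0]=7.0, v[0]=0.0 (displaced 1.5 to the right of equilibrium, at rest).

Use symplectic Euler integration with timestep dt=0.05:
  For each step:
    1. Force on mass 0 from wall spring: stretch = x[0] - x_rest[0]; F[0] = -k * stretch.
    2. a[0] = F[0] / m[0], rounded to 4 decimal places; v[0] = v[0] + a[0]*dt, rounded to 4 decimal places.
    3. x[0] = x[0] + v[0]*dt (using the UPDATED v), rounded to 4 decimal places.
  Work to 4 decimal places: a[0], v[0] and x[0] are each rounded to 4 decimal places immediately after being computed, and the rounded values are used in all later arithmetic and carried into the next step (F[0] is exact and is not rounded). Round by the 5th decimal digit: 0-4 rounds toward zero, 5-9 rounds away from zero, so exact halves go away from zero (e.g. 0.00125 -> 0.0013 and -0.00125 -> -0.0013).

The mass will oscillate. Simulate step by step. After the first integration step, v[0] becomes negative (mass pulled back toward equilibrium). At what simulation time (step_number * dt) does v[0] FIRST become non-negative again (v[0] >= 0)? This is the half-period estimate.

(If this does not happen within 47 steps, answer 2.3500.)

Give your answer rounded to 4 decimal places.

Step 0: x=[7.0000] v=[0.0000]
Step 1: x=[6.9780] v=[-0.4393]
Step 2: x=[6.9344] v=[-0.8721]
Step 3: x=[6.8698] v=[-1.2922]
Step 4: x=[6.7851] v=[-1.6934]
Step 5: x=[6.6816] v=[-2.0698]
Step 6: x=[6.5608] v=[-2.4158]
Step 7: x=[6.4245] v=[-2.7265]
Step 8: x=[6.2746] v=[-2.9972]
Step 9: x=[6.1134] v=[-3.2240]
Step 10: x=[5.9432] v=[-3.4036]
Step 11: x=[5.7665] v=[-3.5334]
Step 12: x=[5.5859] v=[-3.6114]
Step 13: x=[5.4041] v=[-3.6366]
Step 14: x=[5.2237] v=[-3.6085]
Step 15: x=[5.0473] v=[-3.5276]
Step 16: x=[4.8776] v=[-3.3950]
Step 17: x=[4.7170] v=[-3.2127]
Step 18: x=[4.5678] v=[-2.9834]
Step 19: x=[4.4323] v=[-2.7104]
Step 20: x=[4.3124] v=[-2.3977]
Step 21: x=[4.2099] v=[-2.0499]
Step 22: x=[4.1263] v=[-1.6721]
Step 23: x=[4.0628] v=[-1.2698]
Step 24: x=[4.0204] v=[-0.8489]
Step 25: x=[3.9996] v=[-0.4156]
Step 26: x=[4.0008] v=[0.0238]
First v>=0 after going negative at step 26, time=1.3000

Answer: 1.3000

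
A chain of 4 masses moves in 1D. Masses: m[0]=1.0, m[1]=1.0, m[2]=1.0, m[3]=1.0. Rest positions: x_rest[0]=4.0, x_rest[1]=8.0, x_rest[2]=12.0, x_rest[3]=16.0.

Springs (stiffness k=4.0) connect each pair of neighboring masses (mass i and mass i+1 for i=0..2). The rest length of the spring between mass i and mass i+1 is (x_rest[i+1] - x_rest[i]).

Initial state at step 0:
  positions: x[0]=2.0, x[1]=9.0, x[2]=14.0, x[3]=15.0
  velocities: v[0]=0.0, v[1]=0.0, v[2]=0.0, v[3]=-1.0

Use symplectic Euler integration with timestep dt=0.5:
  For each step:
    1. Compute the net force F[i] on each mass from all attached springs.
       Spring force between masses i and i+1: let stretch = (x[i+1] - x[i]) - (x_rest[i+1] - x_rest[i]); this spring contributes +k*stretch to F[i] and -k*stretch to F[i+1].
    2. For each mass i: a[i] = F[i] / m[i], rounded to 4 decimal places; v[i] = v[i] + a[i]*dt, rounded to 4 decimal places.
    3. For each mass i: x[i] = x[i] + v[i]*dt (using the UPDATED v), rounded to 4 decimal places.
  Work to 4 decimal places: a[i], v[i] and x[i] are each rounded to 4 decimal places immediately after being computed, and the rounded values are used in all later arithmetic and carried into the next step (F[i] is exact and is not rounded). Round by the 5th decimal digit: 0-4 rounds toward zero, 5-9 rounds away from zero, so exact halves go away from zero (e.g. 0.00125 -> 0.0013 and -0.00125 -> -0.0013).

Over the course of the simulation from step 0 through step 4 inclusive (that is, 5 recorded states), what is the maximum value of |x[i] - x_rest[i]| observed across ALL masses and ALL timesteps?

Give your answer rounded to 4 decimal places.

Step 0: x=[2.0000 9.0000 14.0000 15.0000] v=[0.0000 0.0000 0.0000 -1.0000]
Step 1: x=[5.0000 7.0000 10.0000 17.5000] v=[6.0000 -4.0000 -8.0000 5.0000]
Step 2: x=[6.0000 6.0000 10.5000 16.5000] v=[2.0000 -2.0000 1.0000 -2.0000]
Step 3: x=[3.0000 9.5000 12.5000 13.5000] v=[-6.0000 7.0000 4.0000 -6.0000]
Step 4: x=[2.5000 9.5000 12.5000 13.5000] v=[-1.0000 0.0000 0.0000 0.0000]
Max displacement = 2.5000

Answer: 2.5000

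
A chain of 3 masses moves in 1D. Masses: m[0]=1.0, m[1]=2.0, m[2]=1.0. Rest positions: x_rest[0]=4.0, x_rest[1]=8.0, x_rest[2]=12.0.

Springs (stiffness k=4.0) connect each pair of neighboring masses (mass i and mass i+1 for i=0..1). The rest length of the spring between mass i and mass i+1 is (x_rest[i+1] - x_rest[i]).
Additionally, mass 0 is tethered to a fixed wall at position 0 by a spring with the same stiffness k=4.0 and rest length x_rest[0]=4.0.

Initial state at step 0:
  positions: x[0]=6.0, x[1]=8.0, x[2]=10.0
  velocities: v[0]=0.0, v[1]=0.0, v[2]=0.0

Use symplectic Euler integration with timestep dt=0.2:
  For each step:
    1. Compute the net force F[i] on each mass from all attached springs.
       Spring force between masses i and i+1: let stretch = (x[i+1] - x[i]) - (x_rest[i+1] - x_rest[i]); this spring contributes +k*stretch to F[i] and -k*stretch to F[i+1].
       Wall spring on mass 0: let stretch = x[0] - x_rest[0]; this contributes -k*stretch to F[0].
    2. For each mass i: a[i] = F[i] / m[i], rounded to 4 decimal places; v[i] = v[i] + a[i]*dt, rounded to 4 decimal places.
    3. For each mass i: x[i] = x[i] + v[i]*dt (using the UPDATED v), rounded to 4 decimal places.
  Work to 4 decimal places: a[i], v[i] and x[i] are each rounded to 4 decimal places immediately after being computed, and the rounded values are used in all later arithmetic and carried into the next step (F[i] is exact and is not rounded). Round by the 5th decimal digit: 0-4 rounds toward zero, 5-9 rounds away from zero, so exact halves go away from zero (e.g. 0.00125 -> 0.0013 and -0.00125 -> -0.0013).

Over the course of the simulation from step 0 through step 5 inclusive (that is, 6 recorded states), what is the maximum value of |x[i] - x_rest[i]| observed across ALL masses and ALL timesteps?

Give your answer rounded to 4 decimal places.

Step 0: x=[6.0000 8.0000 10.0000] v=[0.0000 0.0000 0.0000]
Step 1: x=[5.3600 8.0000 10.3200] v=[-3.2000 0.0000 1.6000]
Step 2: x=[4.2848 7.9744 10.9088] v=[-5.3760 -0.1280 2.9440]
Step 3: x=[3.1144 7.8884 11.6681] v=[-5.8522 -0.4301 3.7965]
Step 4: x=[2.2095 7.7228 12.4626] v=[-4.5245 -0.8278 3.9727]
Step 5: x=[1.8332 7.4954 13.1388] v=[-1.8815 -1.1372 3.3809]
Max displacement = 2.1668

Answer: 2.1668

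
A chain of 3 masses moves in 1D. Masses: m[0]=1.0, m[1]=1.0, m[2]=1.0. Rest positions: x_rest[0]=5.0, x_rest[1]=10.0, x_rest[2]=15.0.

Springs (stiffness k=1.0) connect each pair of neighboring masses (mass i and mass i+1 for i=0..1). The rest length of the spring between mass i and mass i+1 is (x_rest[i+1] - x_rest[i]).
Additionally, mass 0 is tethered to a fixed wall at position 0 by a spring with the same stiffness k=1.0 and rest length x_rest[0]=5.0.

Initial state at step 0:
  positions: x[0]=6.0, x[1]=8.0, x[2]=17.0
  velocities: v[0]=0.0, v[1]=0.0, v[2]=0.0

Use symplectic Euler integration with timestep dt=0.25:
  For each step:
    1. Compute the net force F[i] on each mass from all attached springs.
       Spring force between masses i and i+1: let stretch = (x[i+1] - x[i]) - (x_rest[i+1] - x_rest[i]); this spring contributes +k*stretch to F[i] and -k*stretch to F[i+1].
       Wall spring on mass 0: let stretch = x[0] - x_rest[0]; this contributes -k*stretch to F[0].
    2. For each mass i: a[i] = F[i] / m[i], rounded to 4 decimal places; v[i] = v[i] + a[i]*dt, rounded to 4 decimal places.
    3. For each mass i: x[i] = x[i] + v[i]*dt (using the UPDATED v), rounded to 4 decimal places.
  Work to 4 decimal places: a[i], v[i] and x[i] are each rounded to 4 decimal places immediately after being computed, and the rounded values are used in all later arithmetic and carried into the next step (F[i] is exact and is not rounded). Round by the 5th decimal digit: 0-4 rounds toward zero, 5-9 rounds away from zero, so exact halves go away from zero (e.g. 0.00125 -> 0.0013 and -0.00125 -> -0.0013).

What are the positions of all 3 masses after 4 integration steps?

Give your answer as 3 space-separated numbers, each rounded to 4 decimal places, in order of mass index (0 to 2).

Step 0: x=[6.0000 8.0000 17.0000] v=[0.0000 0.0000 0.0000]
Step 1: x=[5.7500 8.4375 16.7500] v=[-1.0000 1.7500 -1.0000]
Step 2: x=[5.3086 9.2266 16.2930] v=[-1.7656 3.1563 -1.8281]
Step 3: x=[4.7803 10.2125 15.7068] v=[-2.1133 3.9434 -2.3447]
Step 4: x=[4.2927 11.2022 15.0897] v=[-1.9503 3.9589 -2.4683]

Answer: 4.2927 11.2022 15.0897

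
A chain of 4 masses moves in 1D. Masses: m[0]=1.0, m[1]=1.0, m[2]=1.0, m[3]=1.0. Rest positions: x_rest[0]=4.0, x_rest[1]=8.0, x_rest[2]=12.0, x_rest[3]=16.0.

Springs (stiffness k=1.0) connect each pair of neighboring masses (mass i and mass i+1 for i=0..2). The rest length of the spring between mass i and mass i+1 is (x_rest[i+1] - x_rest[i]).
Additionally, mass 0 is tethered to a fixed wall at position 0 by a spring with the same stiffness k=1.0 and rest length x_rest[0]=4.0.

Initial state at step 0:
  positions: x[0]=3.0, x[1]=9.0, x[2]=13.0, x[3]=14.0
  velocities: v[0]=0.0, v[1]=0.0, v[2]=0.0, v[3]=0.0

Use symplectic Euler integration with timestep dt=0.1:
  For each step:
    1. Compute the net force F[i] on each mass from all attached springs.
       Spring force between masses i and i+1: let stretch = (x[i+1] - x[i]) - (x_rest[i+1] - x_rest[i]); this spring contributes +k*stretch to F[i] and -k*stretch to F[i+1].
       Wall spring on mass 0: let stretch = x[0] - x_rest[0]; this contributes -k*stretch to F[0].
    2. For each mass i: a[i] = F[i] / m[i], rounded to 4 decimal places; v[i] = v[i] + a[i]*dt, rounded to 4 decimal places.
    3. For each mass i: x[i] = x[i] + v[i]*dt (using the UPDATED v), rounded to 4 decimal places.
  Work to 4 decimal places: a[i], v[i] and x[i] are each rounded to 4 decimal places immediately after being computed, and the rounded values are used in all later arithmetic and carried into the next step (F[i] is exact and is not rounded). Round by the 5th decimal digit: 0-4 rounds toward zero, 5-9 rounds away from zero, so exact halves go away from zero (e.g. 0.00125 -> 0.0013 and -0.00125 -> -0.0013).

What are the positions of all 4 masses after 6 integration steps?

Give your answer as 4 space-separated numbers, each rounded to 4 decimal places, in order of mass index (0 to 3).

Step 0: x=[3.0000 9.0000 13.0000 14.0000] v=[0.0000 0.0000 0.0000 0.0000]
Step 1: x=[3.0300 8.9800 12.9700 14.0300] v=[0.3000 -0.2000 -0.3000 0.3000]
Step 2: x=[3.0892 8.9404 12.9107 14.0894] v=[0.5920 -0.3960 -0.5930 0.5940]
Step 3: x=[3.1760 8.8820 12.8235 14.1770] v=[0.8682 -0.5841 -0.8722 0.8761]
Step 4: x=[3.2881 8.8059 12.7104 14.2911] v=[1.1212 -0.7606 -1.1310 1.1408]
Step 5: x=[3.4225 8.7137 12.5741 14.4294] v=[1.3442 -0.9219 -1.3634 1.3827]
Step 6: x=[3.5756 8.6072 12.4177 14.5891] v=[1.5311 -1.0650 -1.5639 1.5972]

Answer: 3.5756 8.6072 12.4177 14.5891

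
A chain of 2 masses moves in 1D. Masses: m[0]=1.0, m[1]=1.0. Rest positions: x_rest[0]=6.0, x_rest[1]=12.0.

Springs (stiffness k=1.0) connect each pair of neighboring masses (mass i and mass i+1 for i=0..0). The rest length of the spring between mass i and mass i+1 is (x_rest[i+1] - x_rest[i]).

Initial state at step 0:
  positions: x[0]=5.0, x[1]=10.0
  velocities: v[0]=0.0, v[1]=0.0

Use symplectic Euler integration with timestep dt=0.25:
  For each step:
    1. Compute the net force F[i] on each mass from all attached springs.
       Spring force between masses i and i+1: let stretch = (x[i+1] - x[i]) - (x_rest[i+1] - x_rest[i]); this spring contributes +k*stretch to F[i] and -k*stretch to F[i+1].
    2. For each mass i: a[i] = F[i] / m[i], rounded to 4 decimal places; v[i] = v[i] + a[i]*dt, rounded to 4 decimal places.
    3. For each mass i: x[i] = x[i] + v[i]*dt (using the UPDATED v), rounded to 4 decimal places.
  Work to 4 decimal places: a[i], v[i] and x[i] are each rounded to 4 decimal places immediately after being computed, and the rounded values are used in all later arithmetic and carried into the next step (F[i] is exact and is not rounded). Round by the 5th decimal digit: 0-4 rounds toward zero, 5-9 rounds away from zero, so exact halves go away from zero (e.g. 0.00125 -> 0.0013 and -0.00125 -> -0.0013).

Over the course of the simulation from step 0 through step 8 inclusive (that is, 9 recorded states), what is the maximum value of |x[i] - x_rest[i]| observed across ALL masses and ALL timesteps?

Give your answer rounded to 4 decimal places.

Step 0: x=[5.0000 10.0000] v=[0.0000 0.0000]
Step 1: x=[4.9375 10.0625] v=[-0.2500 0.2500]
Step 2: x=[4.8203 10.1797] v=[-0.4688 0.4688]
Step 3: x=[4.6631 10.3370] v=[-0.6290 0.6290]
Step 4: x=[4.4855 10.5146] v=[-0.7105 0.7105]
Step 5: x=[4.3097 10.6904] v=[-0.7032 0.7032]
Step 6: x=[4.1577 10.8424] v=[-0.6080 0.6080]
Step 7: x=[4.0485 10.9516] v=[-0.4368 0.4368]
Step 8: x=[3.9958 11.0044] v=[-0.2110 0.2110]
Max displacement = 2.0042

Answer: 2.0042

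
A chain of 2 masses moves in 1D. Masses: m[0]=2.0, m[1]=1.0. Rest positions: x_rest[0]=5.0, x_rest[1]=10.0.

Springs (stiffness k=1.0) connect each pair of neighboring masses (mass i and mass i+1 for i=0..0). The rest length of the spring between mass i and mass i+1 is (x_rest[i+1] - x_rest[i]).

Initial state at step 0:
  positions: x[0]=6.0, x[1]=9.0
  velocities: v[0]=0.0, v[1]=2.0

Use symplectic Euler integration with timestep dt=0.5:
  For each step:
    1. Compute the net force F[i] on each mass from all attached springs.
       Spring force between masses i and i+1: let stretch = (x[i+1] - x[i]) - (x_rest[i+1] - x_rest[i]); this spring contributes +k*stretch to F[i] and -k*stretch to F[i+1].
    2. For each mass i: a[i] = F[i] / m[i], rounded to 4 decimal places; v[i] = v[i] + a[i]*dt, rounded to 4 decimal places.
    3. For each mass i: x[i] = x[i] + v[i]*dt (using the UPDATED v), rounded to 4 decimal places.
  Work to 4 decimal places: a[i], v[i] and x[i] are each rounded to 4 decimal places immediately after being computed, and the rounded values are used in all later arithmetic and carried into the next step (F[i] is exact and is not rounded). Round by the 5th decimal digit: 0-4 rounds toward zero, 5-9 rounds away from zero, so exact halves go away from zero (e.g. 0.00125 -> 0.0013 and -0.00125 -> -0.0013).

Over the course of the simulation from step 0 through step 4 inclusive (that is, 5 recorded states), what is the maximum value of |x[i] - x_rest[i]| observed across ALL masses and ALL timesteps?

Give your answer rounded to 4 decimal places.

Answer: 3.6808

Derivation:
Step 0: x=[6.0000 9.0000] v=[0.0000 2.0000]
Step 1: x=[5.7500 10.5000] v=[-0.5000 3.0000]
Step 2: x=[5.4688 12.0625] v=[-0.5625 3.1250]
Step 3: x=[5.3868 13.2266] v=[-0.1641 2.3282]
Step 4: x=[5.6598 13.6808] v=[0.5459 0.9083]
Max displacement = 3.6808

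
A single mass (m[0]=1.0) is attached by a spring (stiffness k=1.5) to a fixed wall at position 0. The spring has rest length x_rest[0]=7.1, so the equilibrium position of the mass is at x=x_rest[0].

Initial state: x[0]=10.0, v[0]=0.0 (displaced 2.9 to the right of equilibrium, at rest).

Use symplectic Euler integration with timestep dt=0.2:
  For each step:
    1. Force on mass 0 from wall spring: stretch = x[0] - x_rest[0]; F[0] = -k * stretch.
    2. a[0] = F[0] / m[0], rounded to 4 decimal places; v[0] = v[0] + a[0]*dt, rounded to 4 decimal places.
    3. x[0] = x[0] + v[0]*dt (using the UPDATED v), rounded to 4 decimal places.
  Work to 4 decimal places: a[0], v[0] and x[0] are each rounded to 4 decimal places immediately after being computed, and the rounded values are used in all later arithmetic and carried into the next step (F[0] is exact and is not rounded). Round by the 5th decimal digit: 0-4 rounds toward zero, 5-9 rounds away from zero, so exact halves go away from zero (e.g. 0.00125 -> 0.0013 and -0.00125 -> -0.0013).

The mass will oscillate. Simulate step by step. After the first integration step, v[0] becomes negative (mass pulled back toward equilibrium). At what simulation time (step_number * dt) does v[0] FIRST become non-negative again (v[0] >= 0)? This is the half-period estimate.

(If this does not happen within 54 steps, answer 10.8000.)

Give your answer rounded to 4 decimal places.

Step 0: x=[10.0000] v=[0.0000]
Step 1: x=[9.8260] v=[-0.8700]
Step 2: x=[9.4884] v=[-1.6878]
Step 3: x=[9.0075] v=[-2.4043]
Step 4: x=[8.4122] v=[-2.9766]
Step 5: x=[7.7381] v=[-3.3703]
Step 6: x=[7.0258] v=[-3.5617]
Step 7: x=[6.3179] v=[-3.5394]
Step 8: x=[5.6569] v=[-3.3048]
Step 9: x=[5.0825] v=[-2.8719]
Step 10: x=[4.6292] v=[-2.2666]
Step 11: x=[4.3241] v=[-1.5254]
Step 12: x=[4.1856] v=[-0.6926]
Step 13: x=[4.2219] v=[0.1817]
First v>=0 after going negative at step 13, time=2.6000

Answer: 2.6000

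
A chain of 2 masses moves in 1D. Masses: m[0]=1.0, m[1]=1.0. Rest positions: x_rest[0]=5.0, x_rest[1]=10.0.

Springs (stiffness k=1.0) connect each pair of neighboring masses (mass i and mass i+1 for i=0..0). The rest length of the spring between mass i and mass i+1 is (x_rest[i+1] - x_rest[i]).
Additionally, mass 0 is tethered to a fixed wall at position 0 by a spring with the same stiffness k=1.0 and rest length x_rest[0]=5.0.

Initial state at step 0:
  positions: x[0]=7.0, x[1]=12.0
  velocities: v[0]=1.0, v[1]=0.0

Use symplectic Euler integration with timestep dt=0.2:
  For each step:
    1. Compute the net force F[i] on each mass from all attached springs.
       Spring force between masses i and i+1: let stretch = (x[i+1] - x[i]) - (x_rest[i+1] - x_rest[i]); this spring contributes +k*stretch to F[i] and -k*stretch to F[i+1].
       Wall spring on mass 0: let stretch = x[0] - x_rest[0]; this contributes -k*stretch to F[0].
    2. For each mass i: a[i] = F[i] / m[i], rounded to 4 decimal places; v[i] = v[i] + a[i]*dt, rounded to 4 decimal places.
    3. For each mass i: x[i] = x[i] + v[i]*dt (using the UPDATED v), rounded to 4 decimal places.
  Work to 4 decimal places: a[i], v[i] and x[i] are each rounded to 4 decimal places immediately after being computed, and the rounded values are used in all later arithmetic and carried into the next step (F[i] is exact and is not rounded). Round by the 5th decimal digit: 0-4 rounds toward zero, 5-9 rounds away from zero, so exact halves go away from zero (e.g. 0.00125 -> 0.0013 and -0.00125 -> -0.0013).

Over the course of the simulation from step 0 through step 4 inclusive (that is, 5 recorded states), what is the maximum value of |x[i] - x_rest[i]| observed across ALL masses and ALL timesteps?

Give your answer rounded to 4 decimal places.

Answer: 2.1504

Derivation:
Step 0: x=[7.0000 12.0000] v=[1.0000 0.0000]
Step 1: x=[7.1200 12.0000] v=[0.6000 0.0000]
Step 2: x=[7.1504 12.0048] v=[0.1520 0.0240]
Step 3: x=[7.0890 12.0154] v=[-0.3072 0.0531]
Step 4: x=[6.9411 12.0290] v=[-0.7397 0.0678]
Max displacement = 2.1504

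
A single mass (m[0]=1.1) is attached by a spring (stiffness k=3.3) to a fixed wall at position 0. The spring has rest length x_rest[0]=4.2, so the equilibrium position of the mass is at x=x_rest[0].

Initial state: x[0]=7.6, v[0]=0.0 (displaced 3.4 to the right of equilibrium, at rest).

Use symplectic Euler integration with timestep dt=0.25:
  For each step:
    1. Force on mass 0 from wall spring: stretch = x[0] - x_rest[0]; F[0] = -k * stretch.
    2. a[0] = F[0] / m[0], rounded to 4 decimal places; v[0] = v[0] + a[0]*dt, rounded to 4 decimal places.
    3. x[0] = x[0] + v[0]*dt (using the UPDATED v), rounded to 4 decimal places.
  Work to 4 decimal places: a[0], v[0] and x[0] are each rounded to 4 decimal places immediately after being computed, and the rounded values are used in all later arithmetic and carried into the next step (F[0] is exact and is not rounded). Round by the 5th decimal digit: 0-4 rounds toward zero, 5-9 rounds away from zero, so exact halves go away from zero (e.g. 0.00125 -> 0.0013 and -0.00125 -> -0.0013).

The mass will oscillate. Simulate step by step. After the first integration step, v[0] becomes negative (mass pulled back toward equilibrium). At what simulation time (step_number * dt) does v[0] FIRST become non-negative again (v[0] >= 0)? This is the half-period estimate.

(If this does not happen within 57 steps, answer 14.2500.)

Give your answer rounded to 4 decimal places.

Step 0: x=[7.6000] v=[0.0000]
Step 1: x=[6.9625] v=[-2.5500]
Step 2: x=[5.8070] v=[-4.6219]
Step 3: x=[4.3502] v=[-5.8272]
Step 4: x=[2.8652] v=[-5.9399]
Step 5: x=[1.6305] v=[-4.9388]
Step 6: x=[0.8776] v=[-3.0117]
Step 7: x=[0.7476] v=[-0.5199]
Step 8: x=[1.2650] v=[2.0694]
First v>=0 after going negative at step 8, time=2.0000

Answer: 2.0000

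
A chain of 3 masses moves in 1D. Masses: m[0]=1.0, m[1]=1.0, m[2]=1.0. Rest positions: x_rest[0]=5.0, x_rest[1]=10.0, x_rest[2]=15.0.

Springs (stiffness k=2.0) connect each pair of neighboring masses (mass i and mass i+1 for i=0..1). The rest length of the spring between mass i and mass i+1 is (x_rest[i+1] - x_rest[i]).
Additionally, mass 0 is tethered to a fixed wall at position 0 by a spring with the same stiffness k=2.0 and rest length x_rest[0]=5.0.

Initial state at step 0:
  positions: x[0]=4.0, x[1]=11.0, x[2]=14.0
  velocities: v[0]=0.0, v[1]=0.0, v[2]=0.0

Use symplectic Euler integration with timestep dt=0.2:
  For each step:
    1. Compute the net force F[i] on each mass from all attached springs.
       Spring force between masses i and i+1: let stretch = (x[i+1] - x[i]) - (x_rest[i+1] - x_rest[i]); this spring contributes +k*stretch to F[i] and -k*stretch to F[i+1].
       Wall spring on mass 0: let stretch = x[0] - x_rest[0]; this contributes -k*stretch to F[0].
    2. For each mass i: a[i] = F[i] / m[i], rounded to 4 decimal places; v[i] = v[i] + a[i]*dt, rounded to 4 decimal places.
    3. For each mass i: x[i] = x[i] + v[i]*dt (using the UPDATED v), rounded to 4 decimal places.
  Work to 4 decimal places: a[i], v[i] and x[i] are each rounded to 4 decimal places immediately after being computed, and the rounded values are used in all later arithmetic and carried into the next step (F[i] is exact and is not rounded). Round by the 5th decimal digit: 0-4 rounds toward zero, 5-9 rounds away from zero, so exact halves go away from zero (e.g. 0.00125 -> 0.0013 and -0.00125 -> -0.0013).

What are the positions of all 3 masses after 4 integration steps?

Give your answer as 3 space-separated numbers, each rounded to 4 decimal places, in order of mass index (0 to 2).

Answer: 5.5539 8.9030 15.0896

Derivation:
Step 0: x=[4.0000 11.0000 14.0000] v=[0.0000 0.0000 0.0000]
Step 1: x=[4.2400 10.6800 14.1600] v=[1.2000 -1.6000 0.8000]
Step 2: x=[4.6560 10.1232 14.4416] v=[2.0800 -2.7840 1.4080]
Step 3: x=[5.1369 9.4745 14.7777] v=[2.4045 -3.2435 1.6806]
Step 4: x=[5.5539 8.9030 15.0896] v=[2.0848 -2.8573 1.5593]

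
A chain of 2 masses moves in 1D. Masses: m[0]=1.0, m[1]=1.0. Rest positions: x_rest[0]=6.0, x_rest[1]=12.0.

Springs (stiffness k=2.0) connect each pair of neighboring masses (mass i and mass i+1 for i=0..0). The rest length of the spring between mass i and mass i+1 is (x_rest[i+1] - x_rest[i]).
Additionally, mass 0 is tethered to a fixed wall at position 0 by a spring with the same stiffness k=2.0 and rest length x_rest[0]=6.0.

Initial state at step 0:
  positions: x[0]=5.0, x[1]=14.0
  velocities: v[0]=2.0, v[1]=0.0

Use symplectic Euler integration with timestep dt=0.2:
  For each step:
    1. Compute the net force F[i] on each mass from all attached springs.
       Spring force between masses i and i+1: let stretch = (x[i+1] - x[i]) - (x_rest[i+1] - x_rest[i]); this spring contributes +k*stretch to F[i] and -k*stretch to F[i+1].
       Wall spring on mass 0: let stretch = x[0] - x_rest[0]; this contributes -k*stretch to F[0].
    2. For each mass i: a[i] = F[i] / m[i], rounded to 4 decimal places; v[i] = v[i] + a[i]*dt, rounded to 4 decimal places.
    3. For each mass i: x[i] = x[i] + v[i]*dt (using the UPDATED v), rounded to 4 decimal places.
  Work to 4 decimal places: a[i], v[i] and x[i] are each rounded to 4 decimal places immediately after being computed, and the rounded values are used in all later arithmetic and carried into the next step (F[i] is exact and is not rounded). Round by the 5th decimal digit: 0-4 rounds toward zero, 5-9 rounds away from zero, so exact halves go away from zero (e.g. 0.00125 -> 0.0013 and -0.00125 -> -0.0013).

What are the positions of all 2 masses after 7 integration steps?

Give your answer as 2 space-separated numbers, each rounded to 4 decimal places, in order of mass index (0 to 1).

Answer: 8.2739 12.2844

Derivation:
Step 0: x=[5.0000 14.0000] v=[2.0000 0.0000]
Step 1: x=[5.7200 13.7600] v=[3.6000 -1.2000]
Step 2: x=[6.6256 13.3568] v=[4.5280 -2.0160]
Step 3: x=[7.5396 12.8951] v=[4.5702 -2.3085]
Step 4: x=[8.2789 12.4850] v=[3.6966 -2.0507]
Step 5: x=[8.6924 12.2184] v=[2.0675 -1.3331]
Step 6: x=[8.6926 12.1497] v=[0.0009 -0.3435]
Step 7: x=[8.2739 12.2844] v=[-2.0933 0.6737]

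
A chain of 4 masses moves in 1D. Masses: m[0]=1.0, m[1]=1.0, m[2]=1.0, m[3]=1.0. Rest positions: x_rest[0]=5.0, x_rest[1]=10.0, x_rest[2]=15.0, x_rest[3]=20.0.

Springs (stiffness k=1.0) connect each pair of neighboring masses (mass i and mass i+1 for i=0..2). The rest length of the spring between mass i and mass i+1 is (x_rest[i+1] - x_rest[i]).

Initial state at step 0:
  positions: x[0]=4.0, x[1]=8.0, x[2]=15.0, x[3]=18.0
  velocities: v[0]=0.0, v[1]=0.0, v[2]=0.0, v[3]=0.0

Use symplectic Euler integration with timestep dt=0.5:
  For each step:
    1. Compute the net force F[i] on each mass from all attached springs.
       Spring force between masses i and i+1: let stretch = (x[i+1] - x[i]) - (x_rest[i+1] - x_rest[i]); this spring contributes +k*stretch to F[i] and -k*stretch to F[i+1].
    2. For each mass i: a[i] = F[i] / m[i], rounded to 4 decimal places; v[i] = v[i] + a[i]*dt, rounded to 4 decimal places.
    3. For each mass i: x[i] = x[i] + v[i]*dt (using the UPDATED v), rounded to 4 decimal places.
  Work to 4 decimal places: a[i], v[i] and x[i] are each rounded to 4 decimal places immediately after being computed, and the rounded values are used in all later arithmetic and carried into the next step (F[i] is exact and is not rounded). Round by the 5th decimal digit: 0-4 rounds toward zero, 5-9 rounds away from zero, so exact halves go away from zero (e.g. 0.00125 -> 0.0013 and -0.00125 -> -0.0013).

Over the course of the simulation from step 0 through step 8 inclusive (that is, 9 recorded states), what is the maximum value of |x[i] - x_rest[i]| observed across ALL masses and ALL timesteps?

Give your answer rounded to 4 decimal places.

Answer: 2.6094

Derivation:
Step 0: x=[4.0000 8.0000 15.0000 18.0000] v=[0.0000 0.0000 0.0000 0.0000]
Step 1: x=[3.7500 8.7500 14.0000 18.5000] v=[-0.5000 1.5000 -2.0000 1.0000]
Step 2: x=[3.5000 9.5625 12.8125 19.1250] v=[-0.5000 1.6250 -2.3750 1.2500]
Step 3: x=[3.5157 9.6719 12.3906 19.4219] v=[0.0313 0.2188 -0.8438 0.5938]
Step 4: x=[3.8204 8.9219 13.0469 19.2110] v=[0.6094 -1.5000 1.3125 -0.4219]
Step 5: x=[4.1505 7.9278 14.2130 18.7090] v=[0.6602 -1.9883 2.3321 -1.0040]
Step 6: x=[4.1750 7.5606 14.9318 18.3330] v=[0.0489 -0.7344 1.4375 -0.7520]
Step 7: x=[3.7959 8.1898 14.6581 18.3567] v=[-0.7583 1.2584 -0.5475 0.0474]
Step 8: x=[3.2652 9.3376 13.6919 18.7058] v=[-1.0614 2.2956 -1.9324 0.6981]
Max displacement = 2.6094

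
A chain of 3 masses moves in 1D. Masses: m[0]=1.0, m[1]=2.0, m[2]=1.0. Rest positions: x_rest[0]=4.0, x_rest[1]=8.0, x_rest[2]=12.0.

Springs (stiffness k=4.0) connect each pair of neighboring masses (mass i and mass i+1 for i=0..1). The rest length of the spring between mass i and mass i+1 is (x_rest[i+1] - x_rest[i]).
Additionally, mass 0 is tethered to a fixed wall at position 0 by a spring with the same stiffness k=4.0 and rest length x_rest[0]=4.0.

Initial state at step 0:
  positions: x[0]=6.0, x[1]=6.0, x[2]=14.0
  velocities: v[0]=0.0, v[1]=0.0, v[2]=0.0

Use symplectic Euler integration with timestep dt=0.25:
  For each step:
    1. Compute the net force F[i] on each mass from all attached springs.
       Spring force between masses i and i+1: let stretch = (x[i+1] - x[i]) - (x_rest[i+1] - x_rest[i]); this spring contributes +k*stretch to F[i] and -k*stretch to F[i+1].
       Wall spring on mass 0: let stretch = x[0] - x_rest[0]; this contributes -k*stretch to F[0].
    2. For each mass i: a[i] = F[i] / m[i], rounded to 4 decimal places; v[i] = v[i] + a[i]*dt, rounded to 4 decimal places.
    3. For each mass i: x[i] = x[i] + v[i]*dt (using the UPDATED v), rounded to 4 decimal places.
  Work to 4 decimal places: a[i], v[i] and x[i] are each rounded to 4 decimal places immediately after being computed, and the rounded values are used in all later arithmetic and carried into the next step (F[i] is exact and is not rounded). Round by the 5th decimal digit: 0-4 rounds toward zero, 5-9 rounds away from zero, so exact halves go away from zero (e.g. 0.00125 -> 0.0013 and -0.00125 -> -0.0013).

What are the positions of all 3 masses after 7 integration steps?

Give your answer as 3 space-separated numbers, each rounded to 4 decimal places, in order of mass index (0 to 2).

Step 0: x=[6.0000 6.0000 14.0000] v=[0.0000 0.0000 0.0000]
Step 1: x=[4.5000 7.0000 13.0000] v=[-6.0000 4.0000 -4.0000]
Step 2: x=[2.5000 8.4375 11.5000] v=[-8.0000 5.7500 -6.0000]
Step 3: x=[1.3594 9.5156 10.2344] v=[-4.5625 4.3125 -5.0625]
Step 4: x=[1.9180 9.6641 9.7891] v=[2.2343 0.5938 -1.7813]
Step 5: x=[3.9336 8.8599 10.3125] v=[8.0624 -3.2168 2.0937]
Step 6: x=[6.1974 7.6215 11.4728] v=[9.0551 -4.9537 4.6411]
Step 7: x=[7.2679 6.6865 12.6703] v=[4.2818 -3.7401 4.7898]

Answer: 7.2679 6.6865 12.6703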